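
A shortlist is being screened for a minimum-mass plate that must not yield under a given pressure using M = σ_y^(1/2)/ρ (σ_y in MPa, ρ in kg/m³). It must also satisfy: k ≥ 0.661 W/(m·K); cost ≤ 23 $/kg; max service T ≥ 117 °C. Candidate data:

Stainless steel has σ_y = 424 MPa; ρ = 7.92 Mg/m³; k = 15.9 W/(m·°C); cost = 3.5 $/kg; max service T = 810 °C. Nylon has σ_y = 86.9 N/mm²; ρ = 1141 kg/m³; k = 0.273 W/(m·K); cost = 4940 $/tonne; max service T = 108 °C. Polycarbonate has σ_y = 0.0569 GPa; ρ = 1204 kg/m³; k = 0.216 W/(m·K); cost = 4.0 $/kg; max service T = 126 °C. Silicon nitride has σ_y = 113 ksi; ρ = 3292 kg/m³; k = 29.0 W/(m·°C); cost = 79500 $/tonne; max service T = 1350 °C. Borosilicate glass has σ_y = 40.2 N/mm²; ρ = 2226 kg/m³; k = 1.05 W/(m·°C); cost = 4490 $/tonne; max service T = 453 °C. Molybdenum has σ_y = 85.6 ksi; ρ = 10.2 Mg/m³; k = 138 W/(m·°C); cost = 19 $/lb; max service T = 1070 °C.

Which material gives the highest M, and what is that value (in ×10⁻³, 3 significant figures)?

Screen on constraints: k ≥ 0.661 W/(m·K); cost ≤ 23 $/kg; max service T ≥ 117 °C. Survivors: stainless steel, borosilicate glass.
Convert each candidate to consistent units, then evaluate M:
  stainless steel: σ_y = 424.0 MPa, ρ = 7920 kg/m³
  borosilicate glass: σ_y = 40.20 MPa, ρ = 2226 kg/m³
  borosilicate glass: M = 2.85×10⁻³
  stainless steel: M = 2.60×10⁻³
Highest index: borosilicate glass.

borosilicate glass, M = 2.85×10⁻³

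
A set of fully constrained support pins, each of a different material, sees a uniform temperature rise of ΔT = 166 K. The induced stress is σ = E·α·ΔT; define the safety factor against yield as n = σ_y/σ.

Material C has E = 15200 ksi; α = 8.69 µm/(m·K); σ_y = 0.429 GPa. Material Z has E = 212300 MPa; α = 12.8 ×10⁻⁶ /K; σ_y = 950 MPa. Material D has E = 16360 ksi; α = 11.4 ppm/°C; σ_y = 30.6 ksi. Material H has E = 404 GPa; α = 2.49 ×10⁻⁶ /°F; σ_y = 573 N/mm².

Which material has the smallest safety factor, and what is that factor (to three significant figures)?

material D, n = 0.988

Converting E to GPa, α to ×10⁻⁶/K, σ_y to MPa, then σ and n for each:
  material C: E = 104.8, α = 8.69, σ_y = 429.0 → σ = 151 MPa, n = 2.84
  material Z: E = 212.3, α = 12.8, σ_y = 950.0 → σ = 451 MPa, n = 2.11
  material D: E = 112.8, α = 11.4, σ_y = 211.0 → σ = 213 MPa, n = 0.988
  material H: E = 404.0, α = 4.48, σ_y = 573.0 → σ = 301 MPa, n = 1.91
Material D has the lowest safety factor, n = 0.988.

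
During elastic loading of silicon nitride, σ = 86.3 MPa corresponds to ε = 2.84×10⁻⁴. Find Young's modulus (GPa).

304 GPa

E = σ/ε = 86.3 MPa / 2.84×10⁻⁴ = 303900 MPa = 304 GPa.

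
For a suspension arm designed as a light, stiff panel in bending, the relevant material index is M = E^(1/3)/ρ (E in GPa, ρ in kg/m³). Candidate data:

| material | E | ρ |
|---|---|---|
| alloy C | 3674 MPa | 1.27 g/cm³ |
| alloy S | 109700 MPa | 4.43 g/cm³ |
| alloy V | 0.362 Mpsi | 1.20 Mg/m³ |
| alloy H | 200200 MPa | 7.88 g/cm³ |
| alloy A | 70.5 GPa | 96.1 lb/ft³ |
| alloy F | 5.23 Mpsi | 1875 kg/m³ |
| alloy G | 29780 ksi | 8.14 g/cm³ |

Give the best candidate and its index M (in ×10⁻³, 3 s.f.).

In SI units:
  alloy C: E = 3.674 GPa, ρ = 1270 kg/m³
  alloy S: E = 109.7 GPa, ρ = 4430 kg/m³
  alloy V: E = 2.496 GPa, ρ = 1200 kg/m³
  alloy H: E = 200.2 GPa, ρ = 7880 kg/m³
  alloy A: E = 70.50 GPa, ρ = 1539 kg/m³
  alloy F: E = 36.06 GPa, ρ = 1875 kg/m³
  alloy G: E = 205.3 GPa, ρ = 8140 kg/m³
  alloy A: M = 2.68×10⁻³
  alloy F: M = 1.76×10⁻³
  alloy C: M = 1.21×10⁻³
  alloy V: M = 1.13×10⁻³
  alloy S: M = 1.08×10⁻³
  alloy H: M = 0.742×10⁻³
  alloy G: M = 0.725×10⁻³
Highest index: alloy A.

alloy A, M = 2.68×10⁻³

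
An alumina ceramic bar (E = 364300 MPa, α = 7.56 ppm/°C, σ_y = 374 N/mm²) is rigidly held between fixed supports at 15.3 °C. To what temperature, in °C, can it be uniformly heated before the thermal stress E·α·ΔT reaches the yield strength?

151 °C

E = 364300 MPa = 364.3 GPa.
σ_y = 374 N/mm² = 374.0 MPa.
E·α·ΔT = 374.0 MPa ⇒ ΔT = 374.0 / (364.3×10³ × 7.56×10⁻⁶) = 135.8 K.
T = 15.3 + 135.8 = 151.1 °C.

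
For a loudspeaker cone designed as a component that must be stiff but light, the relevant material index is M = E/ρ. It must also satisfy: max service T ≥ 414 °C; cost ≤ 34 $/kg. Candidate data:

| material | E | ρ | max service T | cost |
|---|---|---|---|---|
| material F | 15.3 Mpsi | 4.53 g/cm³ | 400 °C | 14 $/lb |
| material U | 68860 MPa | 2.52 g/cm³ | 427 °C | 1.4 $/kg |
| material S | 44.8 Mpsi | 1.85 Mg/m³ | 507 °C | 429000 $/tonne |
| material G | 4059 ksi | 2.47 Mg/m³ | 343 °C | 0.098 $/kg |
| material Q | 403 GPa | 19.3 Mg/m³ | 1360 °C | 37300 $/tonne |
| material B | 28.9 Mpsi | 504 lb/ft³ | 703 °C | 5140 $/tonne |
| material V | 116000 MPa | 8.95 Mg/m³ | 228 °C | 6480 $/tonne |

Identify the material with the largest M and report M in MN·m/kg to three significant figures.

Screen on constraints: max service T ≥ 414 °C; cost ≤ 34 $/kg. Survivors: material U, material B.
Normalizing units and computing the index:
  material U: E = 68.86 GPa, ρ = 2520 kg/m³
  material B: E = 199.3 GPa, ρ = 8073 kg/m³
  material U: M = 27.3 MN·m/kg
  material B: M = 24.7 MN·m/kg
Highest index: material U.

material U, M = 27.3 MN·m/kg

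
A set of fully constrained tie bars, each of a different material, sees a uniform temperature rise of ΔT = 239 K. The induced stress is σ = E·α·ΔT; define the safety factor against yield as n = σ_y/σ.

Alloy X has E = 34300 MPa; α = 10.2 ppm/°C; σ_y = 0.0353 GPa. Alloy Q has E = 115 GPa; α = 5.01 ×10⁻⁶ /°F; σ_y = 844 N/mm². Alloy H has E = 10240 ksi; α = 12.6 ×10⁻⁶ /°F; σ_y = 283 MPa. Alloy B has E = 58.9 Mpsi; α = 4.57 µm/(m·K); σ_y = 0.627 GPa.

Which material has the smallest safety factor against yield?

With everything in SI (GPa, ×10⁻⁶/K, MPa):
  alloy X: E = 34.30, α = 10.2, σ_y = 35.30 → σ = 83.6 MPa, n = 0.422
  alloy Q: E = 115.0, α = 9.02, σ_y = 844.0 → σ = 248 MPa, n = 3.41
  alloy H: E = 70.60, α = 22.7, σ_y = 283.0 → σ = 383 MPa, n = 0.739
  alloy B: E = 406.1, α = 4.57, σ_y = 627.0 → σ = 444 MPa, n = 1.41
Alloy X has the lowest safety factor, n = 0.422.

alloy X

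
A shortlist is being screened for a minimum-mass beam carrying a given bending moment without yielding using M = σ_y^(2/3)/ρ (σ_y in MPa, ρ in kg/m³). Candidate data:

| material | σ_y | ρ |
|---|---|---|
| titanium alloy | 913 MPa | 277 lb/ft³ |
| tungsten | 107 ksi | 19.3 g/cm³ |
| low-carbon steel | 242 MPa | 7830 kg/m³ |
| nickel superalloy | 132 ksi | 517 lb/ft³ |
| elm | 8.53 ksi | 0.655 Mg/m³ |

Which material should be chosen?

elm

Putting every candidate on a common basis:
  titanium alloy: σ_y = 913.0 MPa, ρ = 4437 kg/m³
  tungsten: σ_y = 737.7 MPa, ρ = 19300 kg/m³
  low-carbon steel: σ_y = 242.0 MPa, ρ = 7830 kg/m³
  nickel superalloy: σ_y = 910.1 MPa, ρ = 8282 kg/m³
  elm: σ_y = 58.81 MPa, ρ = 655.0 kg/m³
  elm: M = 23.1×10⁻³
  titanium alloy: M = 21.2×10⁻³
  nickel superalloy: M = 11.3×10⁻³
  low-carbon steel: M = 4.96×10⁻³
  tungsten: M = 4.23×10⁻³
The maximum is for elm.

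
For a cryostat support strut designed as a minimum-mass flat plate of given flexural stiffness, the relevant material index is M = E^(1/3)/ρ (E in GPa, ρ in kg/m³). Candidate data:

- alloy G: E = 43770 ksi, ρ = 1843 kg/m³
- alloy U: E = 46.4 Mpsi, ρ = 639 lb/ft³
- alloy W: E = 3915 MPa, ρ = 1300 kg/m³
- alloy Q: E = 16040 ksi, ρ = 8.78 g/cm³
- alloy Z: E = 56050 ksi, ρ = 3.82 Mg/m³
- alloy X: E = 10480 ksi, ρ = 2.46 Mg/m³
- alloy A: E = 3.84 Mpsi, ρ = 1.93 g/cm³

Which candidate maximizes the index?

alloy G

Normalizing units and computing the index:
  alloy G: E = 301.8 GPa, ρ = 1843 kg/m³
  alloy U: E = 319.9 GPa, ρ = 10240 kg/m³
  alloy W: E = 3.915 GPa, ρ = 1300 kg/m³
  alloy Q: E = 110.6 GPa, ρ = 8780 kg/m³
  alloy Z: E = 386.5 GPa, ρ = 3820 kg/m³
  alloy X: E = 72.26 GPa, ρ = 2460 kg/m³
  alloy A: E = 26.48 GPa, ρ = 1930 kg/m³
  alloy G: M = 3.64×10⁻³
  alloy Z: M = 1.91×10⁻³
  alloy X: M = 1.69×10⁻³
  alloy A: M = 1.54×10⁻³
  alloy W: M = 1.21×10⁻³
  alloy U: M = 0.668×10⁻³
  alloy Q: M = 0.547×10⁻³
Highest index: alloy G.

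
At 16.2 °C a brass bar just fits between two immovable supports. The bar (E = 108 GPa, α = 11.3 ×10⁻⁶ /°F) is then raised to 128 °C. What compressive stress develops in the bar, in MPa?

246 MPa

α = 11.3×10⁻⁶/°F × 9/5 = 20.3×10⁻⁶/K.
ΔT = 111.8 K. Constrained thermal stress σ = E·α·ΔT = 108.0×10³ MPa × 20.3×10⁻⁶ × 111.8 = 246 MPa (compressive).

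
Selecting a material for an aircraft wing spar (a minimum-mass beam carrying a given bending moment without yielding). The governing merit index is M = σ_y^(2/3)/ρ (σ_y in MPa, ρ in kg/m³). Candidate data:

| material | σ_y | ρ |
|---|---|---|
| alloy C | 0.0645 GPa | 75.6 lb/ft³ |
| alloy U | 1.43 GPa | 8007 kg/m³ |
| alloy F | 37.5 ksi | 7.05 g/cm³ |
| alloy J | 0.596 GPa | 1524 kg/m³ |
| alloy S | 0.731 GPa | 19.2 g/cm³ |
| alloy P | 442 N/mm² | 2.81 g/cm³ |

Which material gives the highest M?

Normalizing units and computing the index:
  alloy C: σ_y = 64.50 MPa, ρ = 1211 kg/m³
  alloy U: σ_y = 1430 MPa, ρ = 8007 kg/m³
  alloy F: σ_y = 258.6 MPa, ρ = 7050 kg/m³
  alloy J: σ_y = 596.0 MPa, ρ = 1524 kg/m³
  alloy S: σ_y = 731.0 MPa, ρ = 19200 kg/m³
  alloy P: σ_y = 442.0 MPa, ρ = 2810 kg/m³
  alloy J: M = 46.5×10⁻³
  alloy P: M = 20.6×10⁻³
  alloy U: M = 15.9×10⁻³
  alloy C: M = 13.3×10⁻³
  alloy F: M = 5.76×10⁻³
  alloy S: M = 4.23×10⁻³
Alloy J ranks first.

alloy J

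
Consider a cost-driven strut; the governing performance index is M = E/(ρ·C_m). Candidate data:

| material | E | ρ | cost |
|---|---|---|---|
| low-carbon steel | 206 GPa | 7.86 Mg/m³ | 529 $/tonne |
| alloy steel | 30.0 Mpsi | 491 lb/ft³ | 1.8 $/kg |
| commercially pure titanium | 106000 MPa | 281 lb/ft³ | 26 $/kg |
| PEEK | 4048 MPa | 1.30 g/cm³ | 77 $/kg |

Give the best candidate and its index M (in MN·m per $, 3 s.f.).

Normalizing units and computing the index:
  low-carbon steel: E = 206.0 GPa, ρ = 7860 kg/m³, cost = 0.5290 $/kg
  alloy steel: E = 206.8 GPa, ρ = 7865 kg/m³, cost = 1.800 $/kg
  commercially pure titanium: E = 106.0 GPa, ρ = 4501 kg/m³, cost = 26.00 $/kg
  PEEK: E = 4.048 GPa, ρ = 1300 kg/m³, cost = 77.00 $/kg
  low-carbon steel: M = 49.5 MN·m per $
  alloy steel: M = 14.6 MN·m per $
  commercially pure titanium: M = 0.906 MN·m per $
  PEEK: M = 0.0404 MN·m per $
Low-carbon steel ranks first.

low-carbon steel, M = 49.5 MN·m per $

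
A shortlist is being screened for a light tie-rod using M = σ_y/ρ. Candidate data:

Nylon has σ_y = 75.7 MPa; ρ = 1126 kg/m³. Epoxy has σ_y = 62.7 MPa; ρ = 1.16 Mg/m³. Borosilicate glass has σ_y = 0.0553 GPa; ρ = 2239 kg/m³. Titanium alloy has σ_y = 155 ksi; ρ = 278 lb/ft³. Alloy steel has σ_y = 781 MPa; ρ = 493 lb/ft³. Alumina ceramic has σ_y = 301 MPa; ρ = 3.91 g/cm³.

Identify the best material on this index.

titanium alloy

After converting to SI:
  nylon: σ_y = 75.70 MPa, ρ = 1126 kg/m³
  epoxy: σ_y = 62.70 MPa, ρ = 1160 kg/m³
  borosilicate glass: σ_y = 55.30 MPa, ρ = 2239 kg/m³
  titanium alloy: σ_y = 1069 MPa, ρ = 4453 kg/m³
  alloy steel: σ_y = 781.0 MPa, ρ = 7897 kg/m³
  alumina ceramic: σ_y = 301.0 MPa, ρ = 3910 kg/m³
  titanium alloy: M = 240 kN·m/kg
  alloy steel: M = 98.9 kN·m/kg
  alumina ceramic: M = 77.0 kN·m/kg
  nylon: M = 67.2 kN·m/kg
  epoxy: M = 54.1 kN·m/kg
  borosilicate glass: M = 24.7 kN·m/kg
Titanium alloy ranks first.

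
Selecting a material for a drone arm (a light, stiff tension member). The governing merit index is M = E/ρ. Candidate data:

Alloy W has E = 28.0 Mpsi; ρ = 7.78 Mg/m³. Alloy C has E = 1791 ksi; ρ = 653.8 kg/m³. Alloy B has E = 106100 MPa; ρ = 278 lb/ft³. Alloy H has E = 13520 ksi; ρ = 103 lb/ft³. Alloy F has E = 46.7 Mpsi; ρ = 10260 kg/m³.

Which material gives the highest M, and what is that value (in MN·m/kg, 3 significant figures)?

alloy H, M = 56.5 MN·m/kg

Putting every candidate on a common basis:
  alloy W: E = 193.1 GPa, ρ = 7780 kg/m³
  alloy C: E = 12.35 GPa, ρ = 653.8 kg/m³
  alloy B: E = 106.1 GPa, ρ = 4453 kg/m³
  alloy H: E = 93.22 GPa, ρ = 1650 kg/m³
  alloy F: E = 322.0 GPa, ρ = 10260 kg/m³
  alloy H: M = 56.5 MN·m/kg
  alloy F: M = 31.4 MN·m/kg
  alloy W: M = 24.8 MN·m/kg
  alloy B: M = 23.8 MN·m/kg
  alloy C: M = 18.9 MN·m/kg
Alloy H has the largest M.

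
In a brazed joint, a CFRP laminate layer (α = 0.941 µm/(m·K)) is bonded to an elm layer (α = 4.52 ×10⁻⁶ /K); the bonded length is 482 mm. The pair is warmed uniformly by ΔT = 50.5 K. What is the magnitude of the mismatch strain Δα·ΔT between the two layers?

1.81×10⁻⁴

Δα = |0.941 − 4.52|×10⁻⁶/K = 3.58×10⁻⁶/K.
Mismatch strain = Δα·ΔT = 3.58×10⁻⁶ × 50.5 = 1.81×10⁻⁴.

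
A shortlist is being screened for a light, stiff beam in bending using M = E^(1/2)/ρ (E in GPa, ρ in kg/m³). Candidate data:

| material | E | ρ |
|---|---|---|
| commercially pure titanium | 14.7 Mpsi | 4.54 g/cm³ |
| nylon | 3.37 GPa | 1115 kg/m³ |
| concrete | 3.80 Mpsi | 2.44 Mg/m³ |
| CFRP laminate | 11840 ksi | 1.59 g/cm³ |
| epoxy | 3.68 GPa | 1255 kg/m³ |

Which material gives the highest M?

Convert each candidate to consistent units, then evaluate M:
  commercially pure titanium: E = 101.4 GPa, ρ = 4540 kg/m³
  nylon: E = 3.370 GPa, ρ = 1115 kg/m³
  concrete: E = 26.20 GPa, ρ = 2440 kg/m³
  CFRP laminate: E = 81.63 GPa, ρ = 1590 kg/m³
  epoxy: E = 3.680 GPa, ρ = 1255 kg/m³
  CFRP laminate: M = 5.68×10⁻³
  commercially pure titanium: M = 2.22×10⁻³
  concrete: M = 2.10×10⁻³
  nylon: M = 1.65×10⁻³
  epoxy: M = 1.53×10⁻³
CFRP laminate has the largest M.

CFRP laminate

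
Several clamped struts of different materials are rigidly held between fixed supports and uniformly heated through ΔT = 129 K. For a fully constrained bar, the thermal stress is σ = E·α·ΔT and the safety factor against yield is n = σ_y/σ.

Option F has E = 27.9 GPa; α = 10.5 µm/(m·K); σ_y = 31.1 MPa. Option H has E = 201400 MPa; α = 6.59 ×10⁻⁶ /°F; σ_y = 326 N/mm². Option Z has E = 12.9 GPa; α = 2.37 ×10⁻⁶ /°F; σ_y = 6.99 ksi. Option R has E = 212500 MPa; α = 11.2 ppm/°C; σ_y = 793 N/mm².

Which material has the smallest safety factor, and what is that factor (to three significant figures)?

option F, n = 0.823

In consistent units (E in GPa, α in ×10⁻⁶/K, σ_y in MPa):
  option F: E = 27.90, α = 10.5, σ_y = 31.10 → σ = 37.8 MPa, n = 0.823
  option H: E = 201.4, α = 11.9, σ_y = 326.0 → σ = 308 MPa, n = 1.06
  option Z: E = 12.90, α = 4.27, σ_y = 48.19 → σ = 7.10 MPa, n = 6.79
  option R: E = 212.5, α = 11.2, σ_y = 793.0 → σ = 307 MPa, n = 2.58
The minimum is option F at n = 0.823.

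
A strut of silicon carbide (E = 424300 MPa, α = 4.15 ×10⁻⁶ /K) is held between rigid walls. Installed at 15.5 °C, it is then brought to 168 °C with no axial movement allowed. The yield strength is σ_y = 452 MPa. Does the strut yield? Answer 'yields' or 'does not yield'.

does not yield

E = 424300 MPa = 424.3 GPa.
ΔT = 152.5 K. Constrained thermal stress σ = E·α·ΔT = 424.3×10³ MPa × 4.15×10⁻⁶ × 152.5 = 269 MPa (compressive).
Compare to σ_y = 452 MPa: σ < σ_y, so it does not yield.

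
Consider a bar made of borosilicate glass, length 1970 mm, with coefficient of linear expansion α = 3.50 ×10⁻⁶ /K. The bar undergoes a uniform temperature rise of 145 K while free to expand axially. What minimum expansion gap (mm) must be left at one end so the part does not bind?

ΔL = α·L₀·ΔT = 3.50×10⁻⁶ × 1970 mm × 145.0 K = 1.00 mm.

1.00 mm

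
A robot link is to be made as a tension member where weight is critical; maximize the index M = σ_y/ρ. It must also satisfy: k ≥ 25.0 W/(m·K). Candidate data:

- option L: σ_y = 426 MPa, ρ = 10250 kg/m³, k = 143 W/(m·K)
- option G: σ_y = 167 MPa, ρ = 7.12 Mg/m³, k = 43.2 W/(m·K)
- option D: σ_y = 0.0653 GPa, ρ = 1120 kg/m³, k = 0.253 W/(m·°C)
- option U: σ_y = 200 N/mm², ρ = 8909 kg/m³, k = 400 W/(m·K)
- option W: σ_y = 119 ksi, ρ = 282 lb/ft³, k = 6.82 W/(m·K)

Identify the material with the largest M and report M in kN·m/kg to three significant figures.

Screen on constraints: k ≥ 25.0 W/(m·K). Survivors: option L, option G, option U.
In SI units:
  option L: σ_y = 426.0 MPa, ρ = 10250 kg/m³
  option G: σ_y = 167.0 MPa, ρ = 7120 kg/m³
  option U: σ_y = 200.0 MPa, ρ = 8909 kg/m³
  option L: M = 41.6 kN·m/kg
  option G: M = 23.5 kN·m/kg
  option U: M = 22.4 kN·m/kg
Option L has the largest M.

option L, M = 41.6 kN·m/kg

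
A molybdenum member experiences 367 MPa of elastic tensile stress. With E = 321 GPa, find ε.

ε = σ/E = 367 / 321000 = 1.14×10⁻³.

1.14×10⁻³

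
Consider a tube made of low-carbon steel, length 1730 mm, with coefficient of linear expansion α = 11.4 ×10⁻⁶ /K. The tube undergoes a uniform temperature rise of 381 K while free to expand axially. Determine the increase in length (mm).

ΔL = α·L₀·ΔT = 11.4×10⁻⁶ × 1730 mm × 381.0 K = 7.51 mm.

7.51 mm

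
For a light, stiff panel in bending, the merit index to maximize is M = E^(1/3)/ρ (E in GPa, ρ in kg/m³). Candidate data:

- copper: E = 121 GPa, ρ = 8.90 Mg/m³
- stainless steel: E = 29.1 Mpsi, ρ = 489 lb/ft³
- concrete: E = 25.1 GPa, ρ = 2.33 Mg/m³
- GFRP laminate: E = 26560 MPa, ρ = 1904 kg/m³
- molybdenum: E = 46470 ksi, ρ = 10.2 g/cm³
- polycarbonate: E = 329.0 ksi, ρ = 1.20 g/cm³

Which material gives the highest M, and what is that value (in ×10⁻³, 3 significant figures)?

GFRP laminate, M = 1.57×10⁻³

Convert each candidate to consistent units, then evaluate M:
  copper: E = 121.0 GPa, ρ = 8900 kg/m³
  stainless steel: E = 200.6 GPa, ρ = 7833 kg/m³
  concrete: E = 25.10 GPa, ρ = 2330 kg/m³
  GFRP laminate: E = 26.56 GPa, ρ = 1904 kg/m³
  molybdenum: E = 320.4 GPa, ρ = 10200 kg/m³
  polycarbonate: E = 2.268 GPa, ρ = 1200 kg/m³
  GFRP laminate: M = 1.57×10⁻³
  concrete: M = 1.26×10⁻³
  polycarbonate: M = 1.09×10⁻³
  stainless steel: M = 0.747×10⁻³
  molybdenum: M = 0.671×10⁻³
  copper: M = 0.556×10⁻³
GFRP laminate ranks first.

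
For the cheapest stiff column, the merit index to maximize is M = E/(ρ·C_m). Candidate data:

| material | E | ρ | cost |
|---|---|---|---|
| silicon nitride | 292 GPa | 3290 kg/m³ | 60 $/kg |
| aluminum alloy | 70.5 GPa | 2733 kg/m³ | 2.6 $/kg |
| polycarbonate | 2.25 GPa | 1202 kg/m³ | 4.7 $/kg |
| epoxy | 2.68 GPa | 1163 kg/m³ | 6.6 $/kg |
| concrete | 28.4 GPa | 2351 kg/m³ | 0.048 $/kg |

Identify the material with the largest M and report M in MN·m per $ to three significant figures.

concrete, M = 252 MN·m per $

Computing M directly (units already consistent):
  concrete: M = 252 MN·m per $
  aluminum alloy: M = 9.92 MN·m per $
  silicon nitride: M = 1.48 MN·m per $
  polycarbonate: M = 0.398 MN·m per $
  epoxy: M = 0.349 MN·m per $
Concrete has the largest M.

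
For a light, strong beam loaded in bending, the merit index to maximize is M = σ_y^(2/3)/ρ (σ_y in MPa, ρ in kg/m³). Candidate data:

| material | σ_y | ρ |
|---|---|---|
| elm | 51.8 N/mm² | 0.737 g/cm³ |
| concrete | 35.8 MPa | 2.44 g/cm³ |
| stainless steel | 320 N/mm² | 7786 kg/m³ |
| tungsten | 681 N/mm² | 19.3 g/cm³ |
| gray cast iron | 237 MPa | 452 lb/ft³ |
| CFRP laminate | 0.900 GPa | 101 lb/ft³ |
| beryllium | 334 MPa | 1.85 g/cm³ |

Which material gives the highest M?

CFRP laminate

Convert each candidate to consistent units, then evaluate M:
  elm: σ_y = 51.80 MPa, ρ = 737.0 kg/m³
  concrete: σ_y = 35.80 MPa, ρ = 2440 kg/m³
  stainless steel: σ_y = 320.0 MPa, ρ = 7786 kg/m³
  tungsten: σ_y = 681.0 MPa, ρ = 19300 kg/m³
  gray cast iron: σ_y = 237.0 MPa, ρ = 7240 kg/m³
  CFRP laminate: σ_y = 900.0 MPa, ρ = 1618 kg/m³
  beryllium: σ_y = 334.0 MPa, ρ = 1850 kg/m³
  CFRP laminate: M = 57.6×10⁻³
  beryllium: M = 26.0×10⁻³
  elm: M = 18.9×10⁻³
  stainless steel: M = 6.01×10⁻³
  gray cast iron: M = 5.29×10⁻³
  concrete: M = 4.45×10⁻³
  tungsten: M = 4.01×10⁻³
CFRP laminate has the largest M.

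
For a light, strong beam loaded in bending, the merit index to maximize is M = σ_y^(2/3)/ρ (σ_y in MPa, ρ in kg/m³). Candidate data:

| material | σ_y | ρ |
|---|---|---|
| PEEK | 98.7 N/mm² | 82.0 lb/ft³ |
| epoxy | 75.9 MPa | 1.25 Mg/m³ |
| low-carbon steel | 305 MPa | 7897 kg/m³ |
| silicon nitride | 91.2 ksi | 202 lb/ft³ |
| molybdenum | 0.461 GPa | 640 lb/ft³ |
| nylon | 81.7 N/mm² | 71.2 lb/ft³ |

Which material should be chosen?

silicon nitride

Putting every candidate on a common basis:
  PEEK: σ_y = 98.70 MPa, ρ = 1314 kg/m³
  epoxy: σ_y = 75.90 MPa, ρ = 1250 kg/m³
  low-carbon steel: σ_y = 305.0 MPa, ρ = 7897 kg/m³
  silicon nitride: σ_y = 628.8 MPa, ρ = 3236 kg/m³
  molybdenum: σ_y = 461.0 MPa, ρ = 10250 kg/m³
  nylon: σ_y = 81.70 MPa, ρ = 1141 kg/m³
  silicon nitride: M = 22.7×10⁻³
  nylon: M = 16.5×10⁻³
  PEEK: M = 16.3×10⁻³
  epoxy: M = 14.3×10⁻³
  molybdenum: M = 5.82×10⁻³
  low-carbon steel: M = 5.74×10⁻³
Silicon nitride ranks first.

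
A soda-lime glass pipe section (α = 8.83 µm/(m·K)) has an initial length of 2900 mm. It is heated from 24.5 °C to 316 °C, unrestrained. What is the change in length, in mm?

7.46 mm

ΔT = 316 − 24.5 = 291.5 K.
ΔL = α·L₀·ΔT = 8.83×10⁻⁶ × 2900 mm × 291.5 K = 7.46 mm.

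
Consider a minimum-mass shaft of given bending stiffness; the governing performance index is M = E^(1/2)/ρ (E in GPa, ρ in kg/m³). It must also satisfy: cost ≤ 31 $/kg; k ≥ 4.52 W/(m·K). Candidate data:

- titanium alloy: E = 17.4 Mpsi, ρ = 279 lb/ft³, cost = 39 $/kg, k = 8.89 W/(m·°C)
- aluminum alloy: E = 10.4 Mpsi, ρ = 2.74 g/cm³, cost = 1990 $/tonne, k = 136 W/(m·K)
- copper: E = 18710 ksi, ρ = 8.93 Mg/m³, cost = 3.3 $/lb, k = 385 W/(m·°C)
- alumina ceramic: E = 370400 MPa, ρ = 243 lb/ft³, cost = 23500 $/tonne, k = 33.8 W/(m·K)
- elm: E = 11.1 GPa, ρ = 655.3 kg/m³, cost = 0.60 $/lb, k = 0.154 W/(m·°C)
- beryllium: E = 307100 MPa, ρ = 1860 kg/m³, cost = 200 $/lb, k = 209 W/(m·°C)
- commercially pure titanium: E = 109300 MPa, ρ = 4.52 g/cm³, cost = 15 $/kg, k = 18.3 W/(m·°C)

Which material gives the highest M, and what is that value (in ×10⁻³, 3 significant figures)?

alumina ceramic, M = 4.94×10⁻³

Screen on constraints: cost ≤ 31 $/kg; k ≥ 4.52 W/(m·K). Survivors: aluminum alloy, copper, alumina ceramic, commercially pure titanium.
In SI units:
  aluminum alloy: E = 71.71 GPa, ρ = 2740 kg/m³
  copper: E = 129.0 GPa, ρ = 8930 kg/m³
  alumina ceramic: E = 370.4 GPa, ρ = 3892 kg/m³
  commercially pure titanium: E = 109.3 GPa, ρ = 4520 kg/m³
  alumina ceramic: M = 4.94×10⁻³
  aluminum alloy: M = 3.09×10⁻³
  commercially pure titanium: M = 2.31×10⁻³
  copper: M = 1.27×10⁻³
Highest index: alumina ceramic.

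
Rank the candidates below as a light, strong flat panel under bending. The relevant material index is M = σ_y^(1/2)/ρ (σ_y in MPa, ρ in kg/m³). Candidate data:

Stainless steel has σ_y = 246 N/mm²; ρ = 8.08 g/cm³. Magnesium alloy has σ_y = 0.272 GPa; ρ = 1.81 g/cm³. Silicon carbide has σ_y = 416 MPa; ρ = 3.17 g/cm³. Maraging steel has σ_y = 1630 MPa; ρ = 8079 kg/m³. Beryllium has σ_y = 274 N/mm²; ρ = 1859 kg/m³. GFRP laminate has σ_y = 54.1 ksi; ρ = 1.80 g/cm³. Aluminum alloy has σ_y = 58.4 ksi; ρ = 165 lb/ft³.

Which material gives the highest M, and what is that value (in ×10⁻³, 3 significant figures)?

After converting to SI:
  stainless steel: σ_y = 246.0 MPa, ρ = 8080 kg/m³
  magnesium alloy: σ_y = 272.0 MPa, ρ = 1810 kg/m³
  silicon carbide: σ_y = 416.0 MPa, ρ = 3170 kg/m³
  maraging steel: σ_y = 1630 MPa, ρ = 8079 kg/m³
  beryllium: σ_y = 274.0 MPa, ρ = 1859 kg/m³
  GFRP laminate: σ_y = 373.0 MPa, ρ = 1800 kg/m³
  aluminum alloy: σ_y = 402.7 MPa, ρ = 2643 kg/m³
  GFRP laminate: M = 10.7×10⁻³
  magnesium alloy: M = 9.11×10⁻³
  beryllium: M = 8.90×10⁻³
  aluminum alloy: M = 7.59×10⁻³
  silicon carbide: M = 6.43×10⁻³
  maraging steel: M = 5.00×10⁻³
  stainless steel: M = 1.94×10⁻³
The maximum is for GFRP laminate.

GFRP laminate, M = 10.7×10⁻³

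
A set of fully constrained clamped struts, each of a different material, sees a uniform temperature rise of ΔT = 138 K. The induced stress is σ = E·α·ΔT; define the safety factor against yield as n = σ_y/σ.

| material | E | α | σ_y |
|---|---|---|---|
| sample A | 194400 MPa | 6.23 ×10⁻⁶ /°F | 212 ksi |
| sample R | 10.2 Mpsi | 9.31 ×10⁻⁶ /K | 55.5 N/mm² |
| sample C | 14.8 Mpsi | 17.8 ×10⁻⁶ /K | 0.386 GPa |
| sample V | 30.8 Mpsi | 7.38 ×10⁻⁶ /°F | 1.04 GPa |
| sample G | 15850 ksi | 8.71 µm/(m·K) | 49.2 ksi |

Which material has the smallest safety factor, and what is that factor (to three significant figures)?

sample R, n = 0.614

In consistent units (E in GPa, α in ×10⁻⁶/K, σ_y in MPa):
  sample A: E = 194.4, α = 11.2, σ_y = 1462 → σ = 301 MPa, n = 4.86
  sample R: E = 70.33, α = 9.31, σ_y = 55.50 → σ = 90.4 MPa, n = 0.614
  sample C: E = 102.0, α = 17.8, σ_y = 386.0 → σ = 251 MPa, n = 1.54
  sample V: E = 212.4, α = 13.3, σ_y = 1040 → σ = 389 MPa, n = 2.67
  sample G: E = 109.3, α = 8.71, σ_y = 339.2 → σ = 131 MPa, n = 2.58
The minimum is sample R at n = 0.614.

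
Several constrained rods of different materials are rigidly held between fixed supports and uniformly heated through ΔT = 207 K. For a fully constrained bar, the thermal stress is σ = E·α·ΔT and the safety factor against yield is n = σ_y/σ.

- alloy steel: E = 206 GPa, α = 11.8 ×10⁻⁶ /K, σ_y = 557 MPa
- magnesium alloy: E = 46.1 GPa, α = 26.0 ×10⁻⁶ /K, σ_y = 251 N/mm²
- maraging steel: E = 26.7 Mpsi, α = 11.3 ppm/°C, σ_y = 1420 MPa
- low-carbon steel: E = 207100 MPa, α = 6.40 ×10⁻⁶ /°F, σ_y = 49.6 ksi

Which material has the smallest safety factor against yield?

In consistent units (E in GPa, α in ×10⁻⁶/K, σ_y in MPa):
  alloy steel: E = 206.0, α = 11.8, σ_y = 557.0 → σ = 503 MPa, n = 1.11
  magnesium alloy: E = 46.10, α = 26.0, σ_y = 251.0 → σ = 248 MPa, n = 1.01
  maraging steel: E = 184.1, α = 11.3, σ_y = 1420 → σ = 431 MPa, n = 3.30
  low-carbon steel: E = 207.1, α = 11.5, σ_y = 342.0 → σ = 494 MPa, n = 0.692
The minimum is low-carbon steel at n = 0.692.

low-carbon steel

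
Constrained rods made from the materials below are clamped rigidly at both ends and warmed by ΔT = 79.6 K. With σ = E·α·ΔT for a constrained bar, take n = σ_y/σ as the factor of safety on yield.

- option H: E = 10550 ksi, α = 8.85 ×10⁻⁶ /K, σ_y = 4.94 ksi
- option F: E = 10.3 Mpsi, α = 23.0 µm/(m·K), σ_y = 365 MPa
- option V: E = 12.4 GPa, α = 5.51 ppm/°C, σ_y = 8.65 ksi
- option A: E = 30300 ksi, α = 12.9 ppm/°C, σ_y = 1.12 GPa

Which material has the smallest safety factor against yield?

option H

In consistent units (E in GPa, α in ×10⁻⁶/K, σ_y in MPa):
  option H: E = 72.74, α = 8.85, σ_y = 34.06 → σ = 51.2 MPa, n = 0.665
  option F: E = 71.02, α = 23.0, σ_y = 365.0 → σ = 130 MPa, n = 2.81
  option V: E = 12.40, α = 5.51, σ_y = 59.64 → σ = 5.44 MPa, n = 11.0
  option A: E = 208.9, α = 12.9, σ_y = 1120 → σ = 215 MPa, n = 5.22
Smallest n: option H with n = 0.665.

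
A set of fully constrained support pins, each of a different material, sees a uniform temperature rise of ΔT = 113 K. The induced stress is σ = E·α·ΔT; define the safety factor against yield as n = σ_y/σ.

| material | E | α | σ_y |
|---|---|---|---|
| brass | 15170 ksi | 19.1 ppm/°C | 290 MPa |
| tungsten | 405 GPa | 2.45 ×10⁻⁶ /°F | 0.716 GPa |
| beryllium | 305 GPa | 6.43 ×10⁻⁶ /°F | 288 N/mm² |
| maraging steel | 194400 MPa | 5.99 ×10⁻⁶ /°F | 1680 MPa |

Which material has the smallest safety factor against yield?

beryllium

Per material, after unit conversion:
  brass: E = 104.6, α = 19.1, σ_y = 290.0 → σ = 226 MPa, n = 1.28
  tungsten: E = 405.0, α = 4.41, σ_y = 716.0 → σ = 202 MPa, n = 3.55
  beryllium: E = 305.0, α = 11.6, σ_y = 288.0 → σ = 399 MPa, n = 0.722
  maraging steel: E = 194.4, α = 10.8, σ_y = 1680 → σ = 237 MPa, n = 7.09
Beryllium has the lowest safety factor, n = 0.722.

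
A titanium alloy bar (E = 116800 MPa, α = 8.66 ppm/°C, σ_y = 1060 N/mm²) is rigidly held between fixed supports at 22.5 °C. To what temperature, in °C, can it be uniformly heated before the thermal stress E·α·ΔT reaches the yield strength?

E = 116800 MPa = 116.8 GPa.
σ_y = 1060 N/mm² = 1060 MPa.
E·α·ΔT = 1060 MPa ⇒ ΔT = 1060 / (116.8×10³ × 8.66×10⁻⁶) = 1048 K.
T = 22.5 + 1048 = 1070 °C.

1070 °C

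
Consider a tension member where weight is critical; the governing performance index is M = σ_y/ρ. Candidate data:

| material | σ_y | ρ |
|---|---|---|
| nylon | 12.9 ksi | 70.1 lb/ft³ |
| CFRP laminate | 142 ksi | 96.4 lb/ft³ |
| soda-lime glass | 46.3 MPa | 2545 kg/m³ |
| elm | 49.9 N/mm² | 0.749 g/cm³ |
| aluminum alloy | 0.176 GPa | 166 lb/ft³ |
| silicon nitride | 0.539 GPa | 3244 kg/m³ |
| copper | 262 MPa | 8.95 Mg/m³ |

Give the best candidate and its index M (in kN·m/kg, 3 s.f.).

After converting to SI:
  nylon: σ_y = 88.94 MPa, ρ = 1123 kg/m³
  CFRP laminate: σ_y = 979.1 MPa, ρ = 1544 kg/m³
  soda-lime glass: σ_y = 46.30 MPa, ρ = 2545 kg/m³
  elm: σ_y = 49.90 MPa, ρ = 749.0 kg/m³
  aluminum alloy: σ_y = 176.0 MPa, ρ = 2659 kg/m³
  silicon nitride: σ_y = 539.0 MPa, ρ = 3244 kg/m³
  copper: σ_y = 262.0 MPa, ρ = 8950 kg/m³
  CFRP laminate: M = 634 kN·m/kg
  silicon nitride: M = 166 kN·m/kg
  nylon: M = 79.2 kN·m/kg
  elm: M = 66.6 kN·m/kg
  aluminum alloy: M = 66.2 kN·m/kg
  copper: M = 29.3 kN·m/kg
  soda-lime glass: M = 18.2 kN·m/kg
The maximum is for CFRP laminate.

CFRP laminate, M = 634 kN·m/kg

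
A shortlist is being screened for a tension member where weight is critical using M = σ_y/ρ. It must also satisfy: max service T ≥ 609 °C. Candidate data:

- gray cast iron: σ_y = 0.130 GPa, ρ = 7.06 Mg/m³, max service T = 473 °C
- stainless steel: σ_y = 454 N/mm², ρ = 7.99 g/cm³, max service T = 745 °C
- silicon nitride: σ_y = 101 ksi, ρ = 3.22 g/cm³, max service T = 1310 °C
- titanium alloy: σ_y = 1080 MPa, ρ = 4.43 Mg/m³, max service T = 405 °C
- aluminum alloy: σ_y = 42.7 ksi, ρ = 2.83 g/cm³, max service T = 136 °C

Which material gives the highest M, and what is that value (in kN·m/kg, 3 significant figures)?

Screen on constraints: max service T ≥ 609 °C. Survivors: stainless steel, silicon nitride.
Putting every candidate on a common basis:
  stainless steel: σ_y = 454.0 MPa, ρ = 7990 kg/m³
  silicon nitride: σ_y = 696.4 MPa, ρ = 3220 kg/m³
  silicon nitride: M = 216 kN·m/kg
  stainless steel: M = 56.8 kN·m/kg
Highest index: silicon nitride.

silicon nitride, M = 216 kN·m/kg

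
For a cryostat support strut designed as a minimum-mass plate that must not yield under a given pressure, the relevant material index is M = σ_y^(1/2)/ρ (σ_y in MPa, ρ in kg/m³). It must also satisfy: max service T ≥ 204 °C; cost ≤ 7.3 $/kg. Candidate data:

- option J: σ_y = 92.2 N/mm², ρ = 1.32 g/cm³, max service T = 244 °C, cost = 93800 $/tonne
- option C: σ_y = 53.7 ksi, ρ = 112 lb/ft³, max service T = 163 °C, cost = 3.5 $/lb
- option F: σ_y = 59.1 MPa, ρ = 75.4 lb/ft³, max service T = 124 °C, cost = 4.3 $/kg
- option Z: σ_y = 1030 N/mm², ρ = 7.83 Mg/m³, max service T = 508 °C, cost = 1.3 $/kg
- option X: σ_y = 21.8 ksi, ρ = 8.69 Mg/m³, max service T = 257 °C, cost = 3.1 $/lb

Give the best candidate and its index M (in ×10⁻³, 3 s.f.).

Screen on constraints: max service T ≥ 204 °C; cost ≤ 7.3 $/kg. Survivors: option Z, option X.
Convert each candidate to consistent units, then evaluate M:
  option Z: σ_y = 1030 MPa, ρ = 7830 kg/m³
  option X: σ_y = 150.3 MPa, ρ = 8690 kg/m³
  option Z: M = 4.10×10⁻³
  option X: M = 1.41×10⁻³
The maximum is for option Z.

option Z, M = 4.10×10⁻³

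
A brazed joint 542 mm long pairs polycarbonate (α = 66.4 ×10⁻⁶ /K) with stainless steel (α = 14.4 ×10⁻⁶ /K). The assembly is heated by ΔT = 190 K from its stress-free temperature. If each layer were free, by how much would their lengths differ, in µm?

5350 µm

Δα = |66.4 − 14.4|×10⁻⁶/K = 52.0×10⁻⁶/K.
ΔL_mismatch = Δα·L·ΔT = 52.0×10⁻⁶ × 542.0 mm × 190.0 K = 5350 µm.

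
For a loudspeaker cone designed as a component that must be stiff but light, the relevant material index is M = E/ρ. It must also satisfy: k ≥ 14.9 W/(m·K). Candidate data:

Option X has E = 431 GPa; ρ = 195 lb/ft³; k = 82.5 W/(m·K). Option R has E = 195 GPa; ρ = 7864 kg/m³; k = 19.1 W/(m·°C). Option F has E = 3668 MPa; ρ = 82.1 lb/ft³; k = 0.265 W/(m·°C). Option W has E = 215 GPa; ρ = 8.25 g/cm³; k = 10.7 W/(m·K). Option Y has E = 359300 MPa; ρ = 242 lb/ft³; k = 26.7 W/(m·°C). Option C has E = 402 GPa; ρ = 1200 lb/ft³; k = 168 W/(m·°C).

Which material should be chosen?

option X

Screen on constraints: k ≥ 14.9 W/(m·K). Survivors: option X, option R, option Y, option C.
Putting every candidate on a common basis:
  option X: E = 431.0 GPa, ρ = 3124 kg/m³
  option R: E = 195.0 GPa, ρ = 7864 kg/m³
  option Y: E = 359.3 GPa, ρ = 3876 kg/m³
  option C: E = 402.0 GPa, ρ = 19220 kg/m³
  option X: M = 138 MN·m/kg
  option Y: M = 92.7 MN·m/kg
  option R: M = 24.8 MN·m/kg
  option C: M = 20.9 MN·m/kg
Option X has the largest M.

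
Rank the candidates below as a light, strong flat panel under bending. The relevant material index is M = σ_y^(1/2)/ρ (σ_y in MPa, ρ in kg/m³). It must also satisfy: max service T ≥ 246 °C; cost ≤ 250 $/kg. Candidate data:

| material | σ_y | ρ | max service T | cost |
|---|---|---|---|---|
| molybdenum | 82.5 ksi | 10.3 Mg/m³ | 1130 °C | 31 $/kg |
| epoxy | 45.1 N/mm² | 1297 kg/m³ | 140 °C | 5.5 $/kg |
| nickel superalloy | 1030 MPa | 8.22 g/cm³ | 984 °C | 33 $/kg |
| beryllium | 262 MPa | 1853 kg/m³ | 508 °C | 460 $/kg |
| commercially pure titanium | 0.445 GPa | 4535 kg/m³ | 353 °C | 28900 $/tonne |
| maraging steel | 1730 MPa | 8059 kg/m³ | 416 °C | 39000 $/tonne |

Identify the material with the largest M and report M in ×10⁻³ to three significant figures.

maraging steel, M = 5.16×10⁻³

Screen on constraints: max service T ≥ 246 °C; cost ≤ 250 $/kg. Survivors: molybdenum, nickel superalloy, commercially pure titanium, maraging steel.
In SI units:
  molybdenum: σ_y = 568.8 MPa, ρ = 10300 kg/m³
  nickel superalloy: σ_y = 1030 MPa, ρ = 8220 kg/m³
  commercially pure titanium: σ_y = 445.0 MPa, ρ = 4535 kg/m³
  maraging steel: σ_y = 1730 MPa, ρ = 8059 kg/m³
  maraging steel: M = 5.16×10⁻³
  commercially pure titanium: M = 4.65×10⁻³
  nickel superalloy: M = 3.90×10⁻³
  molybdenum: M = 2.32×10⁻³
Maraging steel ranks first.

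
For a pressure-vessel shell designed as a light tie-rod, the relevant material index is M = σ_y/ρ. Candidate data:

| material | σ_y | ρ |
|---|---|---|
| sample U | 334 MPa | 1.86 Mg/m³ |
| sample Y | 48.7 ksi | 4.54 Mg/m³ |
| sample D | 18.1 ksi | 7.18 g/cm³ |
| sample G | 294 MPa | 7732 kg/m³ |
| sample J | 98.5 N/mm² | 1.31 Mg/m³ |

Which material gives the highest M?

sample U

Normalizing units and computing the index:
  sample U: σ_y = 334.0 MPa, ρ = 1860 kg/m³
  sample Y: σ_y = 335.8 MPa, ρ = 4540 kg/m³
  sample D: σ_y = 124.8 MPa, ρ = 7180 kg/m³
  sample G: σ_y = 294.0 MPa, ρ = 7732 kg/m³
  sample J: σ_y = 98.50 MPa, ρ = 1310 kg/m³
  sample U: M = 180 kN·m/kg
  sample J: M = 75.2 kN·m/kg
  sample Y: M = 74.0 kN·m/kg
  sample G: M = 38.0 kN·m/kg
  sample D: M = 17.4 kN·m/kg
Sample U ranks first.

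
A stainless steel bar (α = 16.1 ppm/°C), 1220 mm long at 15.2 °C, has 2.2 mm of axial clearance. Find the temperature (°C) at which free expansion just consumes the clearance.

127 °C

α·L₀·ΔT = 2.2 mm ⇒ ΔT = 2.2 / (16.1×10⁻⁶ × 1220.0) = 112.0 K.
T = 15.2 + 112.0 = 127.2 °C.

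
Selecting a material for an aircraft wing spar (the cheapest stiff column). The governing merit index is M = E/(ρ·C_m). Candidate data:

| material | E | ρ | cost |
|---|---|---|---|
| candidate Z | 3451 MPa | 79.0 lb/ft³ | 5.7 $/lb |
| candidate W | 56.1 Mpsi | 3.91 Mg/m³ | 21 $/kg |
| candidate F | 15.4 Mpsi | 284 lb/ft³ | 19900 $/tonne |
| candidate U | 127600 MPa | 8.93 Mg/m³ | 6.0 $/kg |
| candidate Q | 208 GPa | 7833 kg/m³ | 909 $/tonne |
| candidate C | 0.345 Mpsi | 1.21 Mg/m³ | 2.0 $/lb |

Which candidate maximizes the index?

candidate Q

Putting every candidate on a common basis:
  candidate Z: E = 3.451 GPa, ρ = 1265 kg/m³, cost = 12.57 $/kg
  candidate W: E = 386.8 GPa, ρ = 3910 kg/m³, cost = 21.00 $/kg
  candidate F: E = 106.2 GPa, ρ = 4549 kg/m³, cost = 19.90 $/kg
  candidate U: E = 127.6 GPa, ρ = 8930 kg/m³, cost = 6.000 $/kg
  candidate Q: E = 208.0 GPa, ρ = 7833 kg/m³, cost = 0.9090 $/kg
  candidate C: E = 2.379 GPa, ρ = 1210 kg/m³, cost = 4.409 $/kg
  candidate Q: M = 29.2 MN·m per $
  candidate W: M = 4.71 MN·m per $
  candidate U: M = 2.38 MN·m per $
  candidate F: M = 1.17 MN·m per $
  candidate C: M = 0.446 MN·m per $
  candidate Z: M = 0.217 MN·m per $
Candidate Q has the largest M.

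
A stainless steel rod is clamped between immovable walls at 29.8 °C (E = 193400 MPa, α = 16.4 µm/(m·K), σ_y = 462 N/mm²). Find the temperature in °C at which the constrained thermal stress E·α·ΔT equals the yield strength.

E = 193400 MPa = 193.4 GPa.
σ_y = 462 N/mm² = 462.0 MPa.
E·α·ΔT = 462.0 MPa ⇒ ΔT = 462.0 / (193.4×10³ × 16.4×10⁻⁶) = 145.7 K.
T = 29.8 + 145.7 = 175.5 °C.

175 °C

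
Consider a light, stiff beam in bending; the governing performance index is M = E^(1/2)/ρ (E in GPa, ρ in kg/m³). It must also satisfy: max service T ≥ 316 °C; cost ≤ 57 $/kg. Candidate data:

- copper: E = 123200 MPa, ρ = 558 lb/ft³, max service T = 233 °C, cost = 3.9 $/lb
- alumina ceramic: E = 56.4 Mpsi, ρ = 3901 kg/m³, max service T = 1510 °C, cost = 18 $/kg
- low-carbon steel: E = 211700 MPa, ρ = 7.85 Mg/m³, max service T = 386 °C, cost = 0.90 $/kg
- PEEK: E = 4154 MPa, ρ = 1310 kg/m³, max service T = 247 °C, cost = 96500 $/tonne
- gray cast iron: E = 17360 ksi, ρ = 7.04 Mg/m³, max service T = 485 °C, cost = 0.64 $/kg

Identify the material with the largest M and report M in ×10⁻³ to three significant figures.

Screen on constraints: max service T ≥ 316 °C; cost ≤ 57 $/kg. Survivors: alumina ceramic, low-carbon steel, gray cast iron.
Convert each candidate to consistent units, then evaluate M:
  alumina ceramic: E = 388.9 GPa, ρ = 3901 kg/m³
  low-carbon steel: E = 211.7 GPa, ρ = 7850 kg/m³
  gray cast iron: E = 119.7 GPa, ρ = 7040 kg/m³
  alumina ceramic: M = 5.06×10⁻³
  low-carbon steel: M = 1.85×10⁻³
  gray cast iron: M = 1.55×10⁻³
Highest index: alumina ceramic.

alumina ceramic, M = 5.06×10⁻³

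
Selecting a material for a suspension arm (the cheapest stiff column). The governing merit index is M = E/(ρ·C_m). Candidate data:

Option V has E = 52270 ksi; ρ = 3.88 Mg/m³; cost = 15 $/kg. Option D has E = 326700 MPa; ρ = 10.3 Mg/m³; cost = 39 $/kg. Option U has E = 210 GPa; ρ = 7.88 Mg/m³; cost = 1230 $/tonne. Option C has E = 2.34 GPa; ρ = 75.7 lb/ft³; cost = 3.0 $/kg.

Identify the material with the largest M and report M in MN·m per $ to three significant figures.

option U, M = 21.7 MN·m per $

After converting to SI:
  option V: E = 360.4 GPa, ρ = 3880 kg/m³, cost = 15.00 $/kg
  option D: E = 326.7 GPa, ρ = 10300 kg/m³, cost = 39.00 $/kg
  option U: E = 210.0 GPa, ρ = 7880 kg/m³, cost = 1.230 $/kg
  option C: E = 2.340 GPa, ρ = 1213 kg/m³, cost = 3.000 $/kg
  option U: M = 21.7 MN·m per $
  option V: M = 6.19 MN·m per $
  option D: M = 0.813 MN·m per $
  option C: M = 0.643 MN·m per $
The maximum is for option U.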